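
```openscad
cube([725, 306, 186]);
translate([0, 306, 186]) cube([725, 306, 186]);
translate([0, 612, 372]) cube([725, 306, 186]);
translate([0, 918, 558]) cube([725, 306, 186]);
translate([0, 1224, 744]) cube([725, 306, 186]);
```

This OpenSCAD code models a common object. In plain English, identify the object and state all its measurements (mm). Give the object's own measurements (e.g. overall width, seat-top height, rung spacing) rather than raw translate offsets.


A straight staircase of 5 solid steps. Each step is 725 mm wide (x), 306 mm deep (y, the going) and 186 mm tall (the rise). The first step rests on the floor; each subsequent step sits one going further in +y and one rise higher in +z, directly behind and above the previous step with no overlap.


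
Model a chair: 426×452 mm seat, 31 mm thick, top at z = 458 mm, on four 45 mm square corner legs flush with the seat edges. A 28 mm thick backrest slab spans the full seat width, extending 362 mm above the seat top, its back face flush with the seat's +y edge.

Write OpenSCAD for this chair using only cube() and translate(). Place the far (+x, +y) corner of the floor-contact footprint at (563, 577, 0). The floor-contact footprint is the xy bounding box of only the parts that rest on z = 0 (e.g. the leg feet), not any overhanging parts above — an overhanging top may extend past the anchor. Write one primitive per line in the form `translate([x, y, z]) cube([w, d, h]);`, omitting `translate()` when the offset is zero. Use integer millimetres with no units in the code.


// leg_h = 458 - 31 = 427
translate([137, 125, 427]) cube([426, 452, 31]);
translate([137, 125, 0]) cube([45, 45, 427]);
translate([518, 125, 0]) cube([45, 45, 427]);
translate([137, 532, 0]) cube([45, 45, 427]);
translate([518, 532, 0]) cube([45, 45, 427]);
translate([137, 549, 458]) cube([426, 28, 362]);


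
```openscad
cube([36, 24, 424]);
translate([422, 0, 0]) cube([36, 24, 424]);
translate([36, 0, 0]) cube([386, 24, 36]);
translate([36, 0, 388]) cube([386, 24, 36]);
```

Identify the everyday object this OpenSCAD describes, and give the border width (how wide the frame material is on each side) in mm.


A picture frame. The border width is 36 mm.

Four thin pieces enclosing a rectangular opening — a picture frame. The two full-height stiles are 424 mm tall; the top rail sits at z = 388 and is 36 mm tall, so the border above the opening is 424 − 388 = 36 mm, matching the stile x-width.


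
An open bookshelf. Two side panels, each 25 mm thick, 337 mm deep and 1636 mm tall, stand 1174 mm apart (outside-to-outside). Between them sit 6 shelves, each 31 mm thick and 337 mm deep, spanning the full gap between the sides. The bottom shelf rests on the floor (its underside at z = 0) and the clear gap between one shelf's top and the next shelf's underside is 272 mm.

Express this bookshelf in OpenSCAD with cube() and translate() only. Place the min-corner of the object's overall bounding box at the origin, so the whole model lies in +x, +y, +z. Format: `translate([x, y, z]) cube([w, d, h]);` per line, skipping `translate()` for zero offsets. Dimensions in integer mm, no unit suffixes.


cube([25, 337, 1636]);
translate([1149, 0, 0]) cube([25, 337, 1636]);
translate([25, 0, 0]) cube([1124, 337, 31]);
translate([25, 0, 303]) cube([1124, 337, 31]);
translate([25, 0, 606]) cube([1124, 337, 31]);
translate([25, 0, 909]) cube([1124, 337, 31]);
translate([25, 0, 1212]) cube([1124, 337, 31]);
translate([25, 0, 1515]) cube([1124, 337, 31]);


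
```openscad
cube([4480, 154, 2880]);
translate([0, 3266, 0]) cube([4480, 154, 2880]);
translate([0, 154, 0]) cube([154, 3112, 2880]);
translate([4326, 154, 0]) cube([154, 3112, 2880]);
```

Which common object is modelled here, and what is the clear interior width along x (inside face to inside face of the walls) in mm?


A house (or room) frame. The interior width is 4172 mm.

Four 2880 mm walls enclosing a rectangle with no floor or roof — a room or house frame. Outside width is 4480 mm and wall thickness is 154 mm, so the interior width is 4480 − 2 × 154 = 4172 mm.


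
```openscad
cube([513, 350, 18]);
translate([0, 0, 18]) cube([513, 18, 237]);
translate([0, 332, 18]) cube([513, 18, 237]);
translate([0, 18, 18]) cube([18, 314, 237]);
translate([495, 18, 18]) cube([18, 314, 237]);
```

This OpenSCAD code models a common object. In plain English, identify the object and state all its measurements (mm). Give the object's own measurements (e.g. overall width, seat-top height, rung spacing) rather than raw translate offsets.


An open-topped rectangular box: outside dimensions 513×350×255 mm, with a uniform wall and base thickness of 18 mm. The base is a full 513×350 slab on the floor; four walls sit on top of the base. The front and back walls (the −y and +y sides) span the full width; the two side walls fit between them.


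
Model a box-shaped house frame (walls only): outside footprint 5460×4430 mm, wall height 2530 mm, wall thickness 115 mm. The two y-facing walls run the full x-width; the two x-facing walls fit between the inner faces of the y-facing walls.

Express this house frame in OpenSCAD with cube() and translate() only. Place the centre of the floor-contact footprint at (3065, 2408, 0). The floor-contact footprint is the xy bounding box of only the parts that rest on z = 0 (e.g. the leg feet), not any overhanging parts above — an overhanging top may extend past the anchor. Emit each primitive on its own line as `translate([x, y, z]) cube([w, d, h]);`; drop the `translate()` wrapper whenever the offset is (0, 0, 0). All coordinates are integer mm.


translate([335, 193, 0]) cube([5460, 115, 2530]);
translate([335, 4508, 0]) cube([5460, 115, 2530]);
translate([335, 308, 0]) cube([115, 4200, 2530]);
translate([5680, 308, 0]) cube([115, 4200, 2530]);


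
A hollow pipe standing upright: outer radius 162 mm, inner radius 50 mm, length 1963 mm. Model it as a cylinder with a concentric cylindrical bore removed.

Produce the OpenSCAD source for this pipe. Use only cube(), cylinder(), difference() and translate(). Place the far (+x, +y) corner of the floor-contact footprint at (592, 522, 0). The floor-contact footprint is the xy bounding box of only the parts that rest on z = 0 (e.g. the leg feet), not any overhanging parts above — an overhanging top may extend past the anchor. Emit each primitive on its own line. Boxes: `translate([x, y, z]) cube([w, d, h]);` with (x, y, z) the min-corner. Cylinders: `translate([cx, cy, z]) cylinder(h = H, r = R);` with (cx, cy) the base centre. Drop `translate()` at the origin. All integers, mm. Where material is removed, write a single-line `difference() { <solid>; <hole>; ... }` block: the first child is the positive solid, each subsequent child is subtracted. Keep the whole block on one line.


difference() { translate([430, 360, 0]) cylinder(h = 1963, r = 162); translate([430, 360, 0]) cylinder(h = 1963, r = 50); }


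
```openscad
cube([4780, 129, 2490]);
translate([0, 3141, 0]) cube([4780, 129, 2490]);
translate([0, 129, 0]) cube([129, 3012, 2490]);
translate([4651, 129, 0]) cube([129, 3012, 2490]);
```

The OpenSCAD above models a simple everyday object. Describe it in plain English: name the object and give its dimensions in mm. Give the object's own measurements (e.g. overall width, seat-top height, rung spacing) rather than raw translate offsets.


The wall frame of a small rectangular building: four walls, each 2490 mm tall and 129 mm thick, enclosing a footprint 4780 mm (x) by 3270 mm (y) outside-to-outside, with no floor or roof. The front and back walls (the −y and +y sides) span the full width; the two side walls fit between them.


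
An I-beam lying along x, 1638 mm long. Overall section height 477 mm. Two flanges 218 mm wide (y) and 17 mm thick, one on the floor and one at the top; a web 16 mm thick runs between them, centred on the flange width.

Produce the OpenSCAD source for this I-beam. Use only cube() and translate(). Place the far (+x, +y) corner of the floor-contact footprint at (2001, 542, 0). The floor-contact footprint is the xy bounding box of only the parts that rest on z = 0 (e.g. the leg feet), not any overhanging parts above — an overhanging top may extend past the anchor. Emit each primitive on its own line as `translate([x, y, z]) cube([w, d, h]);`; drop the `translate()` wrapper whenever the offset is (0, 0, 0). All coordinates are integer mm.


translate([363, 324, 0]) cube([1638, 218, 17]);
translate([363, 425, 17]) cube([1638, 16, 443]);
translate([363, 324, 460]) cube([1638, 218, 17]);


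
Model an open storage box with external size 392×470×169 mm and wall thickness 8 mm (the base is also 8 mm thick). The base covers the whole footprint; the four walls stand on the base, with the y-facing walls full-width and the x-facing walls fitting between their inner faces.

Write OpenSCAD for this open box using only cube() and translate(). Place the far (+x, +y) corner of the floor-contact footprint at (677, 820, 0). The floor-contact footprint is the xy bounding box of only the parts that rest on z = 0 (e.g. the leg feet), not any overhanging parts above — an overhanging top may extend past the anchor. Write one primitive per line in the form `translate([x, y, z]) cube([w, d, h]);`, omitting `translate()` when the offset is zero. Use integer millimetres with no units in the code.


translate([285, 350, 0]) cube([392, 470, 8]);
translate([285, 350, 8]) cube([392, 8, 161]);
translate([285, 812, 8]) cube([392, 8, 161]);
translate([285, 358, 8]) cube([8, 454, 161]);
translate([669, 358, 8]) cube([8, 454, 161]);


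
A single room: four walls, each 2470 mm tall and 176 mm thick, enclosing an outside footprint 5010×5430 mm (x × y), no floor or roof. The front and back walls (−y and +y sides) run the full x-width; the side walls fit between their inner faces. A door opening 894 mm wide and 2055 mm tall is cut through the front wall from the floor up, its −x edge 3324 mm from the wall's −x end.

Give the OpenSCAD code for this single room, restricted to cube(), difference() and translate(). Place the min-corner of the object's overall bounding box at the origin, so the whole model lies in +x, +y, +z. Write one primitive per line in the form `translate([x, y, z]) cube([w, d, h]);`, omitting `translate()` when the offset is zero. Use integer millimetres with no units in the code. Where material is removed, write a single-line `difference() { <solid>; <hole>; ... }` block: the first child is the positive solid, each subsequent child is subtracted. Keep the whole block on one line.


difference() { cube([5010, 176, 2470]); translate([3324, 0, 0]) cube([894, 176, 2055]); }
translate([0, 5254, 0]) cube([5010, 176, 2470]);
translate([0, 176, 0]) cube([176, 5078, 2470]);
translate([4834, 176, 0]) cube([176, 5078, 2470]);


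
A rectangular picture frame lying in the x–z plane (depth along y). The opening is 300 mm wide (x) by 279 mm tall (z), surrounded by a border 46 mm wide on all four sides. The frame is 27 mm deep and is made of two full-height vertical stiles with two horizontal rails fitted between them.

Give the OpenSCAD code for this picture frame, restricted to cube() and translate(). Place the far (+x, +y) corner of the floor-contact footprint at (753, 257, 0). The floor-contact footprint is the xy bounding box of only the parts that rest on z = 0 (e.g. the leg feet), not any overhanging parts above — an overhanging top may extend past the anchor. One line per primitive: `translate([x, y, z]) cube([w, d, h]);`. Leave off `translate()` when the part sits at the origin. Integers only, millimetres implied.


translate([361, 230, 0]) cube([46, 27, 371]);
translate([707, 230, 0]) cube([46, 27, 371]);
translate([407, 230, 0]) cube([300, 27, 46]);
translate([407, 230, 325]) cube([300, 27, 46]);


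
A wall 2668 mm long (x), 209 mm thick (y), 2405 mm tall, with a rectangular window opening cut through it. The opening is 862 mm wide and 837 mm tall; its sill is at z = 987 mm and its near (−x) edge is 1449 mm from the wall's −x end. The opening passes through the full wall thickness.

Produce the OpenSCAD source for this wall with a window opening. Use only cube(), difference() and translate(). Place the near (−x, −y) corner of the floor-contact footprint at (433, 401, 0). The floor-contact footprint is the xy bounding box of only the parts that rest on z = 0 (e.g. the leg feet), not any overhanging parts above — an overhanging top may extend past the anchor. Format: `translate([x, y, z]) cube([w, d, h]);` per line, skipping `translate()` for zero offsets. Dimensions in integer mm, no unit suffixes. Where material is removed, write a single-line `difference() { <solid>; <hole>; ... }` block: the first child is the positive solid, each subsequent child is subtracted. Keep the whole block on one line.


difference() { translate([433, 401, 0]) cube([2668, 209, 2405]); translate([1882, 401, 987]) cube([862, 209, 837]); }


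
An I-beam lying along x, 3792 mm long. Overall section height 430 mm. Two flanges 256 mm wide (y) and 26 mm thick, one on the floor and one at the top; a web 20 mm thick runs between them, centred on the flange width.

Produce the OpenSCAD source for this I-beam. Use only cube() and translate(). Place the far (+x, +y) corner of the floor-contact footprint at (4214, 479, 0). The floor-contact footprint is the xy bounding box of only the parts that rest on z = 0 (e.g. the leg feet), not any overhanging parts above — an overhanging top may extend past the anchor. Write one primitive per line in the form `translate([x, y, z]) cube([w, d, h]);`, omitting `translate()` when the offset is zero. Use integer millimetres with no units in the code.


translate([422, 223, 0]) cube([3792, 256, 26]);
translate([422, 341, 26]) cube([3792, 20, 378]);
translate([422, 223, 404]) cube([3792, 256, 26]);


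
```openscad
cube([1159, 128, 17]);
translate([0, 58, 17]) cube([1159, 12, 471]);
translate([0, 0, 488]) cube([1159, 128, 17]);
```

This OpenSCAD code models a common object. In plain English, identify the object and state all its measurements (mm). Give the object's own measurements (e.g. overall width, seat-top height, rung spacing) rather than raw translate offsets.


An I-beam lying along x, 1159 mm long. Overall section height 505 mm. Two flanges 128 mm wide (y) and 17 mm thick, one on the floor and one at the top; a web 12 mm thick runs between them, centred on the flange width.


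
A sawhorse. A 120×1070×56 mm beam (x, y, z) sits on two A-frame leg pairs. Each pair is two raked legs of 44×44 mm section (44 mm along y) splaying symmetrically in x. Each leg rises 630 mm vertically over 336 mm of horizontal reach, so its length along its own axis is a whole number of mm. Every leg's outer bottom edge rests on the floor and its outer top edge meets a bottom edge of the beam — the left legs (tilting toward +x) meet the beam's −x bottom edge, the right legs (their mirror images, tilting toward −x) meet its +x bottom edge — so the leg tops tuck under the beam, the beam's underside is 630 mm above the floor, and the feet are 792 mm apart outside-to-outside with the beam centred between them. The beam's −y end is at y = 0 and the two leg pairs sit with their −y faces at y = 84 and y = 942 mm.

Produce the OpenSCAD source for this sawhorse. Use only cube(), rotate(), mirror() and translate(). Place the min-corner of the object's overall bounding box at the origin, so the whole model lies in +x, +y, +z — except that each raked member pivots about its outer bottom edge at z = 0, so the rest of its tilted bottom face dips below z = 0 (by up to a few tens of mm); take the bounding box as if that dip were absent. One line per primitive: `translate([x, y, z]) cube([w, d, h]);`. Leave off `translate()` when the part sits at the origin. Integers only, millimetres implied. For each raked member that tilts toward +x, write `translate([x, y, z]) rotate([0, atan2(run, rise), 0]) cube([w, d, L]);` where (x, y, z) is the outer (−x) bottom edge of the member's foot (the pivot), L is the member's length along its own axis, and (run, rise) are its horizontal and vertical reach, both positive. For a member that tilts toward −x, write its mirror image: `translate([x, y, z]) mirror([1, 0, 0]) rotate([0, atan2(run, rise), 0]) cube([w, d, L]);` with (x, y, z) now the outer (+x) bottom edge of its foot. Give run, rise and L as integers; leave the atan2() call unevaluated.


translate([336, 0, 630]) cube([120, 1070, 56]);
translate([0, 84, 0]) rotate([0, atan2(336, 630), 0]) cube([44, 44, 714]);
translate([792, 84, 0]) mirror([1, 0, 0]) rotate([0, atan2(336, 630), 0]) cube([44, 44, 714]);
translate([0, 942, 0]) rotate([0, atan2(336, 630), 0]) cube([44, 44, 714]);
translate([792, 942, 0]) mirror([1, 0, 0]) rotate([0, atan2(336, 630), 0]) cube([44, 44, 714]);


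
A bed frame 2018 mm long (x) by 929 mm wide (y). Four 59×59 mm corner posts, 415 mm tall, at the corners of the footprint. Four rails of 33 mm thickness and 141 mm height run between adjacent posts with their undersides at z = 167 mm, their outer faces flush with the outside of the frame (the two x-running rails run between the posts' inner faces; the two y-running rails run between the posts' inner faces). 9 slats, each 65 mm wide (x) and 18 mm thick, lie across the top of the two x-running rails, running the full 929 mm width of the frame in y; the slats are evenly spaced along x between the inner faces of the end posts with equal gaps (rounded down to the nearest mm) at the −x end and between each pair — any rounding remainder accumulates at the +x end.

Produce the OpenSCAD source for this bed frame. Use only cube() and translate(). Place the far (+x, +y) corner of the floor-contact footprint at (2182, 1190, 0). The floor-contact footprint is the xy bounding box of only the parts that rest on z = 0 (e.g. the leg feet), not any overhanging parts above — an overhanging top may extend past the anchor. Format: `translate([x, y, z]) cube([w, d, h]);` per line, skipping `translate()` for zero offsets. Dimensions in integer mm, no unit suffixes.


translate([164, 261, 0]) cube([59, 59, 415]);
translate([164, 1131, 0]) cube([59, 59, 415]);
translate([2123, 261, 0]) cube([59, 59, 415]);
translate([2123, 1131, 0]) cube([59, 59, 415]);
translate([223, 261, 167]) cube([1900, 33, 141]);
translate([223, 1157, 167]) cube([1900, 33, 141]);
translate([164, 320, 167]) cube([33, 811, 141]);
translate([2149, 320, 167]) cube([33, 811, 141]);
translate([354, 261, 308]) cube([65, 929, 18]);
translate([550, 261, 308]) cube([65, 929, 18]);
translate([746, 261, 308]) cube([65, 929, 18]);
translate([942, 261, 308]) cube([65, 929, 18]);
translate([1138, 261, 308]) cube([65, 929, 18]);
translate([1334, 261, 308]) cube([65, 929, 18]);
translate([1530, 261, 308]) cube([65, 929, 18]);
translate([1726, 261, 308]) cube([65, 929, 18]);
translate([1922, 261, 308]) cube([65, 929, 18]);


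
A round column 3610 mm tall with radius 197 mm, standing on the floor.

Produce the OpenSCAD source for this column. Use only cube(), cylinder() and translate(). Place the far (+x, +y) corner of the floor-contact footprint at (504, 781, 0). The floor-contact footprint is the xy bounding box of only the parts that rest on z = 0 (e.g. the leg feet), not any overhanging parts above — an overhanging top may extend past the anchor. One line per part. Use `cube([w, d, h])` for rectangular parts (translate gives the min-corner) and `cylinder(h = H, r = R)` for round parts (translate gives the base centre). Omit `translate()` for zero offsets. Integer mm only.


translate([307, 584, 0]) cylinder(h = 3610, r = 197);


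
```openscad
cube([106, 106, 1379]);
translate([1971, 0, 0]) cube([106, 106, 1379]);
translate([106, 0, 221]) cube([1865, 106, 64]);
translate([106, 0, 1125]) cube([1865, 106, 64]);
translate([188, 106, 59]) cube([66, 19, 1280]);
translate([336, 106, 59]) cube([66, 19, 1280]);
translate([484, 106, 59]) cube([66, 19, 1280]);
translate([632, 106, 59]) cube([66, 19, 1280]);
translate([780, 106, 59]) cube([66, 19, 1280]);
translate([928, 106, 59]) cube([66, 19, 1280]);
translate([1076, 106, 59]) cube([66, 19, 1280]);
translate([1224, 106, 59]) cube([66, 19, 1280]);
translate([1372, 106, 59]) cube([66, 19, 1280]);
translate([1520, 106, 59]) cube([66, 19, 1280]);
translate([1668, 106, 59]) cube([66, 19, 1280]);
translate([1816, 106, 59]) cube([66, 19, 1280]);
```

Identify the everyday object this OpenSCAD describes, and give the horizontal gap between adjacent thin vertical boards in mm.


A fence section. The picket gap is 82 mm.

Two posts, two rails, 12 pickets — a fence section. Span 1865 mm holds 12 pickets of 66 mm with 13 equal gaps: ⌊(1865 − 12·66) / 13⌋ = 82 mm.


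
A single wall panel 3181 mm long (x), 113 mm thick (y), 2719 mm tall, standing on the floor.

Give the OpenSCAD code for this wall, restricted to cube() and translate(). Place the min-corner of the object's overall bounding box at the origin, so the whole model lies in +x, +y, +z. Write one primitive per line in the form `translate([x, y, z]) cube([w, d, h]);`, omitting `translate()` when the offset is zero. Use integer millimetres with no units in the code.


cube([3181, 113, 2719]);


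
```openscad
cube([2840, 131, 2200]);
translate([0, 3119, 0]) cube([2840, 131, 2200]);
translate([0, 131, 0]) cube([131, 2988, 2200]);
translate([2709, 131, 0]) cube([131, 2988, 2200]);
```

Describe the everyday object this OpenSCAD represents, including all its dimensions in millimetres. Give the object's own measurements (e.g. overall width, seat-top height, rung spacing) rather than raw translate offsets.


The wall frame of a small rectangular building: four walls, each 2200 mm tall and 131 mm thick, enclosing a footprint 2840 mm (x) by 3250 mm (y) outside-to-outside, with no floor or roof. The front and back walls (the −y and +y sides) span the full width; the two side walls fit between them.


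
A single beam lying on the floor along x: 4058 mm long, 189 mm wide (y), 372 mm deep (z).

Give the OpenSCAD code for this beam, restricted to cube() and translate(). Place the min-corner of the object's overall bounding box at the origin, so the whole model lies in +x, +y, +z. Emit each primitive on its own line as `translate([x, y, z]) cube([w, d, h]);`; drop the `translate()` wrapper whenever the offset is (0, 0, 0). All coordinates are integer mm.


cube([4058, 189, 372]);


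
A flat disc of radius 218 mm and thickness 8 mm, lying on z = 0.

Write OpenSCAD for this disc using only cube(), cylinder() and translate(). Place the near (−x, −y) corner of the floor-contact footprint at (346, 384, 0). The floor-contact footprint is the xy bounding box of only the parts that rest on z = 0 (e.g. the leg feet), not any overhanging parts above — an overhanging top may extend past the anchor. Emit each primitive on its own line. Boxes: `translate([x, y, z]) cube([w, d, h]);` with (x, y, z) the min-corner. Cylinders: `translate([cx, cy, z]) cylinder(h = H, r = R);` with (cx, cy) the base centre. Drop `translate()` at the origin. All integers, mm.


translate([564, 602, 0]) cylinder(h = 8, r = 218);


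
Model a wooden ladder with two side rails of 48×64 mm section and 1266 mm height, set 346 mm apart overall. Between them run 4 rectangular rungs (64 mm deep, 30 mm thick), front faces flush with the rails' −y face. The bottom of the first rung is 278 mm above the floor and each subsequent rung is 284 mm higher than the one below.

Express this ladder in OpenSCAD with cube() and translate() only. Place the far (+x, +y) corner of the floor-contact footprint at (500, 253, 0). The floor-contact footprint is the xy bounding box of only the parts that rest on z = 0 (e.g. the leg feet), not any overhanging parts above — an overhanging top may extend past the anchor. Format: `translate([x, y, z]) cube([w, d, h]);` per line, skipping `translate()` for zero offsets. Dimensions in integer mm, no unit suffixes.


translate([154, 189, 0]) cube([48, 64, 1266]);
translate([452, 189, 0]) cube([48, 64, 1266]);
translate([202, 189, 278]) cube([250, 64, 30]);
translate([202, 189, 562]) cube([250, 64, 30]);
translate([202, 189, 846]) cube([250, 64, 30]);
translate([202, 189, 1130]) cube([250, 64, 30]);


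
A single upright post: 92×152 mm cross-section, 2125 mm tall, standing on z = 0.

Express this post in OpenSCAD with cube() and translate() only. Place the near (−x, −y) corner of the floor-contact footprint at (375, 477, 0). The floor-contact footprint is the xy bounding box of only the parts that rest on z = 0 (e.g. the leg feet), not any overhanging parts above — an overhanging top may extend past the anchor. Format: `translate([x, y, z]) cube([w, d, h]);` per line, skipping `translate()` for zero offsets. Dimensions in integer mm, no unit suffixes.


translate([375, 477, 0]) cube([92, 152, 2125]);


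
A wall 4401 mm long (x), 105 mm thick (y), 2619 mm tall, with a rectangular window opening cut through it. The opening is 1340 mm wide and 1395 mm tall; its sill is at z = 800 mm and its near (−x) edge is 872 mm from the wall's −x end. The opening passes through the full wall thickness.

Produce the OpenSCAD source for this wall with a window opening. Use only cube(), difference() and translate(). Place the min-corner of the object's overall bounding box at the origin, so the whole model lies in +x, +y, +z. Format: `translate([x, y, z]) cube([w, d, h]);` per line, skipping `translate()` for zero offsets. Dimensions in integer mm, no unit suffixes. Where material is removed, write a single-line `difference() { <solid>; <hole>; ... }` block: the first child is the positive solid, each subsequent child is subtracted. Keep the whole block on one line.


difference() { cube([4401, 105, 2619]); translate([872, 0, 800]) cube([1340, 105, 1395]); }


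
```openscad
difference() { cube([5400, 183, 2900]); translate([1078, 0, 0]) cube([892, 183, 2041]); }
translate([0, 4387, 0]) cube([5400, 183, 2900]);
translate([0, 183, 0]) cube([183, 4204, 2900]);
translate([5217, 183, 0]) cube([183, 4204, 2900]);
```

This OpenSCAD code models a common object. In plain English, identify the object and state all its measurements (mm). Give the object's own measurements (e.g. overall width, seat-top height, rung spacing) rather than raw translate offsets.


A single room: four walls, each 2900 mm tall and 183 mm thick, enclosing an outside footprint 5400×4570 mm (x × y), no floor or roof. The front and back walls (−y and +y sides) run the full x-width; the side walls fit between their inner faces. A door opening 892 mm wide and 2041 mm tall is cut through the front wall from the floor up, its −x edge 1078 mm from the wall's −x end.


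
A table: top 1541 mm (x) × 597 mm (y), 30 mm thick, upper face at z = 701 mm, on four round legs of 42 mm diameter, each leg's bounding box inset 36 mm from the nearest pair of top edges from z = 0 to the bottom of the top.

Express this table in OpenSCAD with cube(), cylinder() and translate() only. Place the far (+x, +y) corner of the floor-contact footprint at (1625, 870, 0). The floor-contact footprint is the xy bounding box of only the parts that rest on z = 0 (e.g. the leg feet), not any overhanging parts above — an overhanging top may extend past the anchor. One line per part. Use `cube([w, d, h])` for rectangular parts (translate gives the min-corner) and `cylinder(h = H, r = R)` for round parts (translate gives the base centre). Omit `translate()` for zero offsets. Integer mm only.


translate([120, 309, 671]) cube([1541, 597, 30]);
translate([177, 366, 0]) cylinder(h = 671, r = 21);
translate([1604, 366, 0]) cylinder(h = 671, r = 21);
translate([177, 849, 0]) cylinder(h = 671, r = 21);
translate([1604, 849, 0]) cylinder(h = 671, r = 21);


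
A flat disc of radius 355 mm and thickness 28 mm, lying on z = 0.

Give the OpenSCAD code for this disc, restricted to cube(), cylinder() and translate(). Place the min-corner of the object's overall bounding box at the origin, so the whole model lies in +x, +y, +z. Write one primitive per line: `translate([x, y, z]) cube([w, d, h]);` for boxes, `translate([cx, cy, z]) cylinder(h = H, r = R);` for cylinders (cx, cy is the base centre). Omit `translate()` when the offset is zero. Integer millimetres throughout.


translate([355, 355, 0]) cylinder(h = 28, r = 355);


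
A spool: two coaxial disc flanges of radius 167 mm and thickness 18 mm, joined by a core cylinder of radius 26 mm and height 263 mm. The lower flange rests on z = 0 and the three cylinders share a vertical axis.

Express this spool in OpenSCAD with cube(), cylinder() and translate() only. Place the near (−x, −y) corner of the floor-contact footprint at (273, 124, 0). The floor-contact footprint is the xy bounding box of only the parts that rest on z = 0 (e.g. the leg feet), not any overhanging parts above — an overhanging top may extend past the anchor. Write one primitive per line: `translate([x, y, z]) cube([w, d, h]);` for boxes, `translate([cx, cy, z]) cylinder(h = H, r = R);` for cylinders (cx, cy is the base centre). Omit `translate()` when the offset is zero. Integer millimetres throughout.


translate([440, 291, 0]) cylinder(h = 18, r = 167);
translate([440, 291, 18]) cylinder(h = 263, r = 26);
translate([440, 291, 281]) cylinder(h = 18, r = 167);


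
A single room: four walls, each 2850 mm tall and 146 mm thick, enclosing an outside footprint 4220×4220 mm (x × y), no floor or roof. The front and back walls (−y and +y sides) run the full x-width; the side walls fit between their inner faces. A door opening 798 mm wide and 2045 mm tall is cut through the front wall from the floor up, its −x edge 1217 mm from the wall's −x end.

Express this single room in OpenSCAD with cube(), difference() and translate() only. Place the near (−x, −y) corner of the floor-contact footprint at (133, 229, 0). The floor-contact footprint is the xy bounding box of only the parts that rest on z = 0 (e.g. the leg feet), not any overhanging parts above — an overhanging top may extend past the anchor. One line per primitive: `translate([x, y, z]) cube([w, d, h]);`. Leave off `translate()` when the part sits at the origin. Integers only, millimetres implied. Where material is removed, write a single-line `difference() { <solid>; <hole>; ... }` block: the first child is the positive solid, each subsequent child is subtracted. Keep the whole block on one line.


difference() { translate([133, 229, 0]) cube([4220, 146, 2850]); translate([1350, 229, 0]) cube([798, 146, 2045]); }
translate([133, 4303, 0]) cube([4220, 146, 2850]);
translate([133, 375, 0]) cube([146, 3928, 2850]);
translate([4207, 375, 0]) cube([146, 3928, 2850]);


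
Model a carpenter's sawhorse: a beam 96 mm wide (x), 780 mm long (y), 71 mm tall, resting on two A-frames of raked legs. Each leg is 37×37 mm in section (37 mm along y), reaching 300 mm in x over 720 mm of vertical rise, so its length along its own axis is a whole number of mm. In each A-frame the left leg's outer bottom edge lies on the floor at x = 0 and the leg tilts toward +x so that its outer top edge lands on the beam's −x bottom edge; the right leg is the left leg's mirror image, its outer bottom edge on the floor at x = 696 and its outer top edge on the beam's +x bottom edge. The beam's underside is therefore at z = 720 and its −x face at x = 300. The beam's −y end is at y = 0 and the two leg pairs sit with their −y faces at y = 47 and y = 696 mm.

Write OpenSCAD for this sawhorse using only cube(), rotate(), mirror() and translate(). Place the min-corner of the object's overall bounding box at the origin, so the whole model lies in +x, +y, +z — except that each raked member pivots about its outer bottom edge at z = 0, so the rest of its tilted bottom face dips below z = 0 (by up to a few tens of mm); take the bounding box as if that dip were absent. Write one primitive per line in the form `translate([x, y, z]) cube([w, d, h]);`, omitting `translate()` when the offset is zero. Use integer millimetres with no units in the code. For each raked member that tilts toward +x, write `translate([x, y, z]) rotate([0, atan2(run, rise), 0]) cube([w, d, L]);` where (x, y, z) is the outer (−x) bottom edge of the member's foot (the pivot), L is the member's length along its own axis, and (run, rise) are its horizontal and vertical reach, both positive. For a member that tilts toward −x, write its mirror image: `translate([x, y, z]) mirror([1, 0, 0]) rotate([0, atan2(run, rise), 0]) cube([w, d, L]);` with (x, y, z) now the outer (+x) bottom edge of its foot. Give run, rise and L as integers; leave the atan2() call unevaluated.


translate([300, 0, 720]) cube([96, 780, 71]);
translate([0, 47, 0]) rotate([0, atan2(300, 720), 0]) cube([37, 37, 780]);
translate([696, 47, 0]) mirror([1, 0, 0]) rotate([0, atan2(300, 720), 0]) cube([37, 37, 780]);
translate([0, 696, 0]) rotate([0, atan2(300, 720), 0]) cube([37, 37, 780]);
translate([696, 696, 0]) mirror([1, 0, 0]) rotate([0, atan2(300, 720), 0]) cube([37, 37, 780]);


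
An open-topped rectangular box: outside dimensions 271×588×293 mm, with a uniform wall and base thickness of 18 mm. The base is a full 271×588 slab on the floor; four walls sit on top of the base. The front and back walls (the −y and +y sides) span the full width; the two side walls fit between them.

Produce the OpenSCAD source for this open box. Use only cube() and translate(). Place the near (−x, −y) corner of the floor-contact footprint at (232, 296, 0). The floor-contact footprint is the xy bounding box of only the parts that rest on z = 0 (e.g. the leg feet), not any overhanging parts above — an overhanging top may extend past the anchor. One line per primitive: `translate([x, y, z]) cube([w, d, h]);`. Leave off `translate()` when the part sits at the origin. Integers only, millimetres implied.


translate([232, 296, 0]) cube([271, 588, 18]);
translate([232, 296, 18]) cube([271, 18, 275]);
translate([232, 866, 18]) cube([271, 18, 275]);
translate([232, 314, 18]) cube([18, 552, 275]);
translate([485, 314, 18]) cube([18, 552, 275]);


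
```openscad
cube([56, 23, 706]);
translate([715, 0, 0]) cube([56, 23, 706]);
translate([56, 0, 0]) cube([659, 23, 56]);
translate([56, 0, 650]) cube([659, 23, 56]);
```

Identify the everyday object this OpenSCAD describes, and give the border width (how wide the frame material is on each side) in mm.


A picture frame. The border width is 56 mm.

Four thin pieces enclosing a rectangular opening — a picture frame. The two full-height stiles are 706 mm tall; the top rail sits at z = 650 and is 56 mm tall, so the border above the opening is 706 − 650 = 56 mm, matching the stile x-width.


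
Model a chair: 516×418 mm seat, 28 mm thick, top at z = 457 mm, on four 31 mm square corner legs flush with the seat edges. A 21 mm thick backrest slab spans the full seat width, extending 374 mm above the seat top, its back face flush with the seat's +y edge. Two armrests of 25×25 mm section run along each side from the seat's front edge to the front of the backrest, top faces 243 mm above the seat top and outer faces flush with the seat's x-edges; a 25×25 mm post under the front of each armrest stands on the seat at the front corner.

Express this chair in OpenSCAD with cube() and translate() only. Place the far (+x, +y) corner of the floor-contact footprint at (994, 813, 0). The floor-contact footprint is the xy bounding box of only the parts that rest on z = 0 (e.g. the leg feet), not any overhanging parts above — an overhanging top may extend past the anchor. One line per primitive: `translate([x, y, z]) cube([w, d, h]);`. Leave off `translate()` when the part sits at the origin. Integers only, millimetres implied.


translate([478, 395, 429]) cube([516, 418, 28]);
translate([478, 395, 0]) cube([31, 31, 429]);
translate([963, 395, 0]) cube([31, 31, 429]);
translate([478, 782, 0]) cube([31, 31, 429]);
translate([963, 782, 0]) cube([31, 31, 429]);
translate([478, 792, 457]) cube([516, 21, 374]);
translate([478, 395, 675]) cube([25, 397, 25]);
translate([969, 395, 675]) cube([25, 397, 25]);
translate([478, 395, 457]) cube([25, 25, 218]);
translate([969, 395, 457]) cube([25, 25, 218]);


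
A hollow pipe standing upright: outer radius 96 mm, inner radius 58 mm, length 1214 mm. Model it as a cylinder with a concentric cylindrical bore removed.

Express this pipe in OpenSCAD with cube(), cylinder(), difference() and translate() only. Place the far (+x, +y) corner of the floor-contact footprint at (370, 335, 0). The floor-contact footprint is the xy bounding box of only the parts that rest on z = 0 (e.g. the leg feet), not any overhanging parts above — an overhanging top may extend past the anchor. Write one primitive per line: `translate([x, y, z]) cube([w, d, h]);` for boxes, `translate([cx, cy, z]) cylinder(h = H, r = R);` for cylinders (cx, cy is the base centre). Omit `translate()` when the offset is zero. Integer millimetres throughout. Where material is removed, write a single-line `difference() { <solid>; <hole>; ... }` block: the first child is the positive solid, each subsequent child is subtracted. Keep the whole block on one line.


difference() { translate([274, 239, 0]) cylinder(h = 1214, r = 96); translate([274, 239, 0]) cylinder(h = 1214, r = 58); }


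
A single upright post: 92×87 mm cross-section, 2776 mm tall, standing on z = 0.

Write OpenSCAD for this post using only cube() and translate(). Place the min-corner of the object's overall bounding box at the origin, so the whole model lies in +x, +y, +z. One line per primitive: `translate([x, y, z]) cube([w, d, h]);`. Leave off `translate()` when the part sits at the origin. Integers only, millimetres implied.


cube([92, 87, 2776]);


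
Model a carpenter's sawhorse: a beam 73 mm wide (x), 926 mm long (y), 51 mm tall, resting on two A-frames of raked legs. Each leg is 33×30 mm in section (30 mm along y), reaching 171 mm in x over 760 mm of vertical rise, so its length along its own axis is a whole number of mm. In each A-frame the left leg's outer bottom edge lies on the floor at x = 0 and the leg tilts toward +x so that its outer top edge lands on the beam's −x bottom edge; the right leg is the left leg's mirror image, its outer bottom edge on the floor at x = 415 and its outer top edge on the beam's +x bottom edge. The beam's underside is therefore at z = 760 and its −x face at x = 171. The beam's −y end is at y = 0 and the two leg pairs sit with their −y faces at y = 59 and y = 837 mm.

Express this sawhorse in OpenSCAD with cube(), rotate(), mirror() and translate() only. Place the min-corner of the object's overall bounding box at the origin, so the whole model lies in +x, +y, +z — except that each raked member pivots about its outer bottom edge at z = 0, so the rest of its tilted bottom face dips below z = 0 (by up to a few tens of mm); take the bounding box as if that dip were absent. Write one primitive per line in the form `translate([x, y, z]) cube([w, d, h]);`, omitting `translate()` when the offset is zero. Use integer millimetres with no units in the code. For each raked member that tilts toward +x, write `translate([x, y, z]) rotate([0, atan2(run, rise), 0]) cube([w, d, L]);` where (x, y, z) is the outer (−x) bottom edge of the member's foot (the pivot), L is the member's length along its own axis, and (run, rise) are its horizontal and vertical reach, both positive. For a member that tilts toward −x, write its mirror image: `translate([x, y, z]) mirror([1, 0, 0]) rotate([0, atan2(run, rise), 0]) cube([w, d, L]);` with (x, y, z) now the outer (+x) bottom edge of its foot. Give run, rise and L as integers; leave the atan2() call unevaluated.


translate([171, 0, 760]) cube([73, 926, 51]);
translate([0, 59, 0]) rotate([0, atan2(171, 760), 0]) cube([33, 30, 779]);
translate([415, 59, 0]) mirror([1, 0, 0]) rotate([0, atan2(171, 760), 0]) cube([33, 30, 779]);
translate([0, 837, 0]) rotate([0, atan2(171, 760), 0]) cube([33, 30, 779]);
translate([415, 837, 0]) mirror([1, 0, 0]) rotate([0, atan2(171, 760), 0]) cube([33, 30, 779]);


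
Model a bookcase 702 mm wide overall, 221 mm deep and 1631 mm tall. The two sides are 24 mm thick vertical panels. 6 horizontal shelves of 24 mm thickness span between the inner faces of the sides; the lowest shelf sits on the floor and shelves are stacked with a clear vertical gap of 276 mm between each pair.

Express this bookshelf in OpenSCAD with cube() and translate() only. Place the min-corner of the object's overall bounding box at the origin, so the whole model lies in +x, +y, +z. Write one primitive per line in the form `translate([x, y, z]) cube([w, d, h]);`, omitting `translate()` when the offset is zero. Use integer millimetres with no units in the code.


cube([24, 221, 1631]);
translate([678, 0, 0]) cube([24, 221, 1631]);
translate([24, 0, 0]) cube([654, 221, 24]);
translate([24, 0, 300]) cube([654, 221, 24]);
translate([24, 0, 600]) cube([654, 221, 24]);
translate([24, 0, 900]) cube([654, 221, 24]);
translate([24, 0, 1200]) cube([654, 221, 24]);
translate([24, 0, 1500]) cube([654, 221, 24]);
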